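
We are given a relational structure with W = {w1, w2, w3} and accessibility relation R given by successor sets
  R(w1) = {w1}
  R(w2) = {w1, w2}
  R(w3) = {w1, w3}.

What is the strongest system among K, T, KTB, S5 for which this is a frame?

T

Reflexive (axiom T): yes — every world is R-related to itself.
Symmetric (axiom B): no — w2 R w1 but not w1 R w2.
Euclidean (axiom 5): no — w2 R w1 and w2 R w2, but not w1 R w2.
So F validates K, T; KTB would additionally require R to be symmetric. The strongest is T.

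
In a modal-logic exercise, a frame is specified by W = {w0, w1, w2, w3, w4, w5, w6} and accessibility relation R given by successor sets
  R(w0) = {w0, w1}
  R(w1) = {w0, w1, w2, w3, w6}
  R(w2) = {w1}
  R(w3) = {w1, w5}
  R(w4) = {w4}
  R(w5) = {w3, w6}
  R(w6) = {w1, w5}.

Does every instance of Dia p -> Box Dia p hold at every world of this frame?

The schema 5 characterises exactly the Euclidean frames.
Euclidean: no — w1 R w0 and w1 R w2, but not w0 R w2.

No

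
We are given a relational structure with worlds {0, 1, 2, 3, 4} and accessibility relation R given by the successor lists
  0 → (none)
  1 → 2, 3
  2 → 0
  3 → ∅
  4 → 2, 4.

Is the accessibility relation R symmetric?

No

Symmetric: no — 1 R 2 but not 2 R 1.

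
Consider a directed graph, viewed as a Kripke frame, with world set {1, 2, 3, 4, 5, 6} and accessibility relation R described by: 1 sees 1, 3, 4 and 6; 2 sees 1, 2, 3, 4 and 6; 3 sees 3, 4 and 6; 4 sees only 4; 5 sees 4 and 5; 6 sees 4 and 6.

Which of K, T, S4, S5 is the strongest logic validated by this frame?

Reflexive (axiom T): yes — every world is R-related to itself.
Transitive (axiom 4): yes — every two-step R-path is closed by a direct edge.
Euclidean (axiom 5): no — 1 R 4 and 1 R 3, but not 4 R 3.
So F validates K, T, S4; S5 would additionally require R to be Euclidean. The strongest is S4.

S4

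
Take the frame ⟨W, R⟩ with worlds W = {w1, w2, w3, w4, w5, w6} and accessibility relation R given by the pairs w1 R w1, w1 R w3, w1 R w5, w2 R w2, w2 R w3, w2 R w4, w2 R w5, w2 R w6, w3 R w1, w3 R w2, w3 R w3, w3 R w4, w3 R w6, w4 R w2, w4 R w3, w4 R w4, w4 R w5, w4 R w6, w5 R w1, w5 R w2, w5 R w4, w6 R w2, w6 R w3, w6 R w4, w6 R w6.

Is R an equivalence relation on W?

No

Reflexive: no — w5 is not related to itself.
Symmetric: yes — every pair in R has its reverse in R.
Transitive: no — w1 R w3 and w3 R w2, but not w1 R w2.
So R is not an equivalence relation.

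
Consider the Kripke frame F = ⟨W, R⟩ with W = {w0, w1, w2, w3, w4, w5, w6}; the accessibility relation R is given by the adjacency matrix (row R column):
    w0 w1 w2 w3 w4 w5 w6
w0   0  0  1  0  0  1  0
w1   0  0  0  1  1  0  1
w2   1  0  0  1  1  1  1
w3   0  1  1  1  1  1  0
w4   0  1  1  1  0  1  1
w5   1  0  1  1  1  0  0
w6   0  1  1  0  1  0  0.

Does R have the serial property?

Yes

Serial: yes — every world has a successor (e.g. w0 R w2).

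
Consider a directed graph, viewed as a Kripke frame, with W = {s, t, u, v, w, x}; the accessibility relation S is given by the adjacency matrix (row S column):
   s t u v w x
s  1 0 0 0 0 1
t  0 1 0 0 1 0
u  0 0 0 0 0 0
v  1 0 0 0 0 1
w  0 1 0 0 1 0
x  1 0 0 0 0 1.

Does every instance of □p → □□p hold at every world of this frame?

By correspondence theory, 4 is valid on a frame iff S is transitive.
Transitive: yes — every two-step S-path is closed by a direct edge.

Yes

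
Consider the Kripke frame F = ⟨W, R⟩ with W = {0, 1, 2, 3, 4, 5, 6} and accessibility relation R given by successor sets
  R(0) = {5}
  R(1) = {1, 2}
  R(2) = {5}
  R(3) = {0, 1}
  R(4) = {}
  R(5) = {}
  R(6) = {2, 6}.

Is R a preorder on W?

Reflexive: no — 0 is not related to itself.
Transitive: no — 1 R 2 and 2 R 5, but not 1 R 5.
So R is not a preorder.

No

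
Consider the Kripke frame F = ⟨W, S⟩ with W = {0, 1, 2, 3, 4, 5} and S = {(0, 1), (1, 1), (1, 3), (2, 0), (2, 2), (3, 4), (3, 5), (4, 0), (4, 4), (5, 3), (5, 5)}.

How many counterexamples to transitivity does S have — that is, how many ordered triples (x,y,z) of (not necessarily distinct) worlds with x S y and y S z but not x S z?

8

Enumerating: (0,1,3), (1,3,4), (1,3,5), (2,0,1), (3,4,0), (3,5,3), (4,0,1), (5,3,4).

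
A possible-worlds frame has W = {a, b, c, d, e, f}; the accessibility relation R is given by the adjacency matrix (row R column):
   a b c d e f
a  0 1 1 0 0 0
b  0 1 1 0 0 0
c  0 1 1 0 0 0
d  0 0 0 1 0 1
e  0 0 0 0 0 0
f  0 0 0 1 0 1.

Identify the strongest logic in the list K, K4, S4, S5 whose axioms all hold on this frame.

Transitive (axiom 4): yes — every two-step R-path is closed by a direct edge.
Reflexive (axiom T): no — a is not related to itself.
Euclidean (axiom 5): yes — any two successors of a common world are R-related.
So F validates K, K4; S4 would additionally require R to be reflexive. The strongest is K4.

K4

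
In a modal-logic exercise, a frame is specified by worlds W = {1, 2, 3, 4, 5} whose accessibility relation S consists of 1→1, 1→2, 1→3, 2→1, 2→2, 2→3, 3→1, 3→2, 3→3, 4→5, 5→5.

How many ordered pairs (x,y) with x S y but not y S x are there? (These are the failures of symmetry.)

1

Enumerating: (4,5).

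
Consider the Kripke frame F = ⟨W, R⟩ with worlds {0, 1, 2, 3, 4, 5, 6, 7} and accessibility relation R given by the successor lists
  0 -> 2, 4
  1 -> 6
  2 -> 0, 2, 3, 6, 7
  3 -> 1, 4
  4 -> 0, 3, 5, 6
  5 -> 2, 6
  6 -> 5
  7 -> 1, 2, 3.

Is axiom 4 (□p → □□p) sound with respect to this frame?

Axiom 4 corresponds to the accessibility relation being transitive.
Transitive: no — 0 R 2 and 2 R 3, but not 0 R 3.

No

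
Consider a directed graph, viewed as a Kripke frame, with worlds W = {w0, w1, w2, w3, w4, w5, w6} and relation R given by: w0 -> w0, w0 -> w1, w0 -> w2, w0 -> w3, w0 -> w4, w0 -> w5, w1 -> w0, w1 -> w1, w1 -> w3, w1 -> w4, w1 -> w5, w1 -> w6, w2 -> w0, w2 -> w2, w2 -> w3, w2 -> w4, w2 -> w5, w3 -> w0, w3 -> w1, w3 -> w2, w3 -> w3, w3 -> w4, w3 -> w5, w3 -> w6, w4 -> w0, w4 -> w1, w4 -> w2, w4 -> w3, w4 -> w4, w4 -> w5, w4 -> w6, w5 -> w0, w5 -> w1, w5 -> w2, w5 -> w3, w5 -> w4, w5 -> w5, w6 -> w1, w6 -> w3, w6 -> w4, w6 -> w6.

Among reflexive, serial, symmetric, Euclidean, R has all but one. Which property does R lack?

Reflexive: yes — every world is R-related to itself.
Serial: yes — every world has a successor (e.g. w0 R w0).
Symmetric: yes — every pair in R has its reverse in R.
Euclidean: no — w0 R w1 and w0 R w2, but not w1 R w2.
Only Euclidean fails.

Euclidean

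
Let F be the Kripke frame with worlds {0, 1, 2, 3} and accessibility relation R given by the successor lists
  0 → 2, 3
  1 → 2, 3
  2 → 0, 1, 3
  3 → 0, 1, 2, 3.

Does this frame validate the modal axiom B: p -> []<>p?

Axiom B corresponds to the accessibility relation being symmetric.
Symmetric: yes — every pair in R has its reverse in R.

Yes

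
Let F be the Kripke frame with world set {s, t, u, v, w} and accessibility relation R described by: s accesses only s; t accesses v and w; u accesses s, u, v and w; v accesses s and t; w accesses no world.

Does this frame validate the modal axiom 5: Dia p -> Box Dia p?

By correspondence theory, 5 is valid on a frame iff R is Euclidean.
Euclidean: no — t R v and t R w, but not v R w.

No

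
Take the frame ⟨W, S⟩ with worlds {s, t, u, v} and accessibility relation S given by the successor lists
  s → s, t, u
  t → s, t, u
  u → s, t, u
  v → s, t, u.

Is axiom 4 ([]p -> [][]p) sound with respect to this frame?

Yes

Axiom 4 corresponds to the accessibility relation being transitive.
Transitive: yes — every two-step S-path is closed by a direct edge.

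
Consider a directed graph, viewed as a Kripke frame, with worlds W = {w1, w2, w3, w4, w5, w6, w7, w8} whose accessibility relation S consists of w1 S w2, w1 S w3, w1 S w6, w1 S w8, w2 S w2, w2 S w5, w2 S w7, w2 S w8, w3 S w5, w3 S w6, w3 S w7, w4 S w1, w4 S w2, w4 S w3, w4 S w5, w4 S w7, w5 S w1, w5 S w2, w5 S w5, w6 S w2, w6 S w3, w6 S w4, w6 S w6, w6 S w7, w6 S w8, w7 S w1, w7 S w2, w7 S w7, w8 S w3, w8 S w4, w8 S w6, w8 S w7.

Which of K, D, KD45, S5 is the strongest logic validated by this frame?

Serial (axiom D): yes — every world has a successor (e.g. w1 S w2).
Euclidean (axiom 5): no — w1 S w2 and w1 S w3, but not w2 S w3.
Transitive (axiom 4): no — w1 S w2 and w2 S w5, but not w1 S w5.
Reflexive (axiom T): no — w1 is not related to itself.
So F validates K, D; KD45 would additionally require S to be Euclidean and transitive. The strongest is D.

D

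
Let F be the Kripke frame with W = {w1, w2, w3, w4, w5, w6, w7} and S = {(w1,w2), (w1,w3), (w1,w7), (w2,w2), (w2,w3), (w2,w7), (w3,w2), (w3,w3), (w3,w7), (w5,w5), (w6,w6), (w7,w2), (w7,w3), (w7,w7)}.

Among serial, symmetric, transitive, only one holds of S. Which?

Serial: no — w4 has no S-successor.
Symmetric: no — w1 S w2 but not w2 S w1.
Transitive: yes — every two-step S-path is closed by a direct edge.
Only transitive holds.

transitive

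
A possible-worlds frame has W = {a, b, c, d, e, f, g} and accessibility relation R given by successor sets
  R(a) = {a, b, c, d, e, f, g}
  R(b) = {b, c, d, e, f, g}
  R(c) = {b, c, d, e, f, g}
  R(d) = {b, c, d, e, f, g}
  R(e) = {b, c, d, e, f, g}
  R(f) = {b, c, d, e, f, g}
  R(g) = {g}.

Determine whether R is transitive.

Yes

Transitive: yes — every two-step R-path is closed by a direct edge.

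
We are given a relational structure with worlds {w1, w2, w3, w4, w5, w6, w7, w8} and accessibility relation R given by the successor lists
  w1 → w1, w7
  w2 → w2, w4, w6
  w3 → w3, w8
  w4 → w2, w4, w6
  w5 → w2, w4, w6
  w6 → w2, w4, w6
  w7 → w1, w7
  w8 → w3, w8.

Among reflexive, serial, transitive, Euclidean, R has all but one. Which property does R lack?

Reflexive: no — w5 is not related to itself.
Serial: yes — every world has a successor (e.g. w1 R w1).
Transitive: yes — every two-step R-path is closed by a direct edge.
Euclidean: yes — any two successors of a common world are R-related.
Only reflexive fails.

reflexive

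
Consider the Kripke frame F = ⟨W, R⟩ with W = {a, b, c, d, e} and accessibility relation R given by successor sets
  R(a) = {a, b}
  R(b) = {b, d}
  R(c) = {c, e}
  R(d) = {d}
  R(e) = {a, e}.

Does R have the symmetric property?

No

Symmetric: no — a R b but not b R a.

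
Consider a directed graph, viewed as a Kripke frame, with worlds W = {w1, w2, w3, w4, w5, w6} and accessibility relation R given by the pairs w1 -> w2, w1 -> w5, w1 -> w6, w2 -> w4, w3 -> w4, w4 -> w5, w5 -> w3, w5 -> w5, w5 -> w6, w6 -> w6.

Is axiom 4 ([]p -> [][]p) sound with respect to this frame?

The schema 4 characterises exactly the transitive frames.
Transitive: no — w1 R w2 and w2 R w4, but not w1 R w4.

No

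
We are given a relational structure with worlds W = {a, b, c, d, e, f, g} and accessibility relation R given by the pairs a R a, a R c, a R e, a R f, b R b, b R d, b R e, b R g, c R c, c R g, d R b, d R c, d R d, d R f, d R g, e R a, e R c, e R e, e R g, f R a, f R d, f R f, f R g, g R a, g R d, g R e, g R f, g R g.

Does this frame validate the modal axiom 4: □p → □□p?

The schema 4 characterises exactly the transitive frames.
Transitive: no — a R c and c R g, but not a R g.

No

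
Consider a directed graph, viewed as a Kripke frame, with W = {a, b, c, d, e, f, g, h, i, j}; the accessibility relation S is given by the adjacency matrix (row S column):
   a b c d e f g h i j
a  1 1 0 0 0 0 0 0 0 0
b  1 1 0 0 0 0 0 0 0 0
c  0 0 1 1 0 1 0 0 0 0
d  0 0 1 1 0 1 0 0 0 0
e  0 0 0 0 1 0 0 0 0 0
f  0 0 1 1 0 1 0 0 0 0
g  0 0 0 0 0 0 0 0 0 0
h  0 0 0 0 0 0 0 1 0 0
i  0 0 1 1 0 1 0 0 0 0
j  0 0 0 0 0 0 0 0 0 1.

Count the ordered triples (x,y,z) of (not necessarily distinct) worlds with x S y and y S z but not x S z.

0

S is transitive; there are no such tuples.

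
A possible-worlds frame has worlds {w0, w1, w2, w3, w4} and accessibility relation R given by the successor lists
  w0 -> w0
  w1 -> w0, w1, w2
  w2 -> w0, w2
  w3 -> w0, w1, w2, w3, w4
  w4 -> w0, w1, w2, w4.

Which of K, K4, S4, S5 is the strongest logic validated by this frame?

Transitive (axiom 4): yes — every two-step R-path is closed by a direct edge.
Reflexive (axiom T): yes — every world is R-related to itself.
Euclidean (axiom 5): no — w1 R w0 and w1 R w2, but not w0 R w2.
So F validates K, K4, S4; S5 would additionally require R to be Euclidean. The strongest is S4.

S4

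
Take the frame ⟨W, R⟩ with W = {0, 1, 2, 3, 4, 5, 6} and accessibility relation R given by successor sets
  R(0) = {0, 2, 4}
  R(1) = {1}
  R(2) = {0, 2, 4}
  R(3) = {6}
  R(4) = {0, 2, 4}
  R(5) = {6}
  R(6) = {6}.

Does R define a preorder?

Reflexive: no — 3 is not related to itself.
Transitive: yes — every two-step R-path is closed by a direct edge.
So R is not a preorder.

No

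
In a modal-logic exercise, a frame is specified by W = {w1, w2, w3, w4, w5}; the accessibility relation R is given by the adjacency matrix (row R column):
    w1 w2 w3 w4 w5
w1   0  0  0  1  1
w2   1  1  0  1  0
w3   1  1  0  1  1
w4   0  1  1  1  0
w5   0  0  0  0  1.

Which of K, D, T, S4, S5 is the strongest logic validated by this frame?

D

Serial (axiom D): yes — every world has a successor (e.g. w1 R w4).
Reflexive (axiom T): no — w1 is not related to itself.
Transitive (axiom 4): no — w1 R w4 and w4 R w2, but not w1 R w2.
Euclidean (axiom 5): no — w1 R w4 and w1 R w5, but not w4 R w5.
So F validates K, D; T would additionally require R to be reflexive. The strongest is D.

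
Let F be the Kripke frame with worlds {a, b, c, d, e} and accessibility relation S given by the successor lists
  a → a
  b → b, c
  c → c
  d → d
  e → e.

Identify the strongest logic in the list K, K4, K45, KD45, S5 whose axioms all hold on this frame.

Transitive (axiom 4): yes — every two-step S-path is closed by a direct edge.
Euclidean (axiom 5): no — b S c and b S b, but not c S b.
Serial (axiom D): yes — every world has a successor (e.g. a S a).
Reflexive (axiom T): yes — every world is S-related to itself.
So F validates K, K4; K45 would additionally require S to be Euclidean. The strongest is K4.

K4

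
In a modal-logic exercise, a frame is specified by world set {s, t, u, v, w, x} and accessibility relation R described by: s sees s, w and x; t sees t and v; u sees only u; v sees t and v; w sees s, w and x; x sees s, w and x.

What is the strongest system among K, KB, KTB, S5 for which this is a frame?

Symmetric (axiom B): yes — every pair in R has its reverse in R.
Reflexive (axiom T): yes — every world is R-related to itself.
Euclidean (axiom 5): yes — any two successors of a common world are R-related.
So F validates K, KB, KTB, S5. The strongest is S5.

S5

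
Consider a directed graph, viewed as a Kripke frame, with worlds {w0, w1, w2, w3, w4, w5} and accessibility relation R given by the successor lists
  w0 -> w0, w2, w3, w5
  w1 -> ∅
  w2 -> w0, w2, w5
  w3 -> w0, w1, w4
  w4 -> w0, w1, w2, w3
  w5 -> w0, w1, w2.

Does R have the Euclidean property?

No

Euclidean: no — w0 R w2 and w0 R w3, but not w2 R w3.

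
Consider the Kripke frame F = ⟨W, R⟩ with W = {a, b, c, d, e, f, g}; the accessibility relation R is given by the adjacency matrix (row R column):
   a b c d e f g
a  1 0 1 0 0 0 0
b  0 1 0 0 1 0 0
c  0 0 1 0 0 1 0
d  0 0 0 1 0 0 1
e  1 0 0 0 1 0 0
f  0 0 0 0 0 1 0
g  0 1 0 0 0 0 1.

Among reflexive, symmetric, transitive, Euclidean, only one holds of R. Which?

Reflexive: yes — every world is R-related to itself.
Symmetric: no — a R c but not c R a.
Transitive: no — a R c and c R f, but not a R f.
Euclidean: no — a R c and a R a, but not c R a.
Only reflexive holds.

reflexive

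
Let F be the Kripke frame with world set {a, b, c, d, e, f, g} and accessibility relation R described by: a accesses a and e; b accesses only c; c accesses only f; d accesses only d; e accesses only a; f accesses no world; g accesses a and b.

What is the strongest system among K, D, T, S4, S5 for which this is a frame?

K

Serial (axiom D): no — f has no R-successor.
Reflexive (axiom T): no — b is not related to itself.
Transitive (axiom 4): no — b R c and c R f, but not b R f.
Euclidean (axiom 5): no — g R a and g R b, but not a R b.
So F validates K; D would additionally require R to be serial. The strongest is K.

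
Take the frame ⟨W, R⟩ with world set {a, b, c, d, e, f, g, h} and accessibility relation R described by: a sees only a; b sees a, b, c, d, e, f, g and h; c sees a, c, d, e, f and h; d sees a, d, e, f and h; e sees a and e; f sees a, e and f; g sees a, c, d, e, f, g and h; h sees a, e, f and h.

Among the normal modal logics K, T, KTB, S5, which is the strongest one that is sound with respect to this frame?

T

Reflexive (axiom T): yes — every world is R-related to itself.
Symmetric (axiom B): no — b R a but not a R b.
Euclidean (axiom 5): no — b R a and b R c, but not a R c.
So F validates K, T; KTB would additionally require R to be symmetric. The strongest is T.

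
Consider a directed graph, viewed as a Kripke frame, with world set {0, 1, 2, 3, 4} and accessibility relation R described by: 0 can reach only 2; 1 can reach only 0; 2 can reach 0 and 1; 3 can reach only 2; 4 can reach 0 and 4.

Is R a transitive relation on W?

Transitive: no — 0 R 2 and 2 R 1, but not 0 R 1.

No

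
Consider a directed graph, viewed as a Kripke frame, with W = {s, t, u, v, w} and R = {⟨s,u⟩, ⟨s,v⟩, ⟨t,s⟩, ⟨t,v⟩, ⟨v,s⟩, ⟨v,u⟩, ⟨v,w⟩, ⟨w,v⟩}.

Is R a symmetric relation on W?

Symmetric: no — s R u but not u R s.

No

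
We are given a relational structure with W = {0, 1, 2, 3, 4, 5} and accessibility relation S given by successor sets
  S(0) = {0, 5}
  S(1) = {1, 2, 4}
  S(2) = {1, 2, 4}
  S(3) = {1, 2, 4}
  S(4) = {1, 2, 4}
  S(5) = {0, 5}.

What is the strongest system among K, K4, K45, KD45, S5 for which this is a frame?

Transitive (axiom 4): yes — every two-step S-path is closed by a direct edge.
Euclidean (axiom 5): yes — any two successors of a common world are S-related.
Serial (axiom D): yes — every world has a successor (e.g. 0 S 0).
Reflexive (axiom T): no — 3 is not related to itself.
So F validates K, K4, K45, KD45; S5 would additionally require S to be reflexive. The strongest is KD45.

KD45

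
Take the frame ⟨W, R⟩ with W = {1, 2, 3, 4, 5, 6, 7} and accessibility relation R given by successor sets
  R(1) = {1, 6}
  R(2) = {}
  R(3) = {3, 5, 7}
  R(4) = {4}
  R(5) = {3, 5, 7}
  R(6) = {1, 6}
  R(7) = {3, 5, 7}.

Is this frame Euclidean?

Euclidean: yes — any two successors of a common world are R-related.

Yes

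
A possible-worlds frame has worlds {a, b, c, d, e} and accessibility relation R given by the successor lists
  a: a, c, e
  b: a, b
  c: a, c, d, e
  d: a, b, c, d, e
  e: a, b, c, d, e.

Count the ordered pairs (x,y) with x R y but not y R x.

Enumerating: (b,a), (d,a), (d,b), (e,b).

4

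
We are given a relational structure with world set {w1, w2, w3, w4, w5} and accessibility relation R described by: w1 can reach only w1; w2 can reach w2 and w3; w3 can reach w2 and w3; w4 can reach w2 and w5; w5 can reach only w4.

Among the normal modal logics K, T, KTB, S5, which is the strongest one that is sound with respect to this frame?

K

Reflexive (axiom T): no — w4 is not related to itself.
Symmetric (axiom B): no — w4 R w2 but not w2 R w4.
Euclidean (axiom 5): no — w4 R w2 and w4 R w5, but not w2 R w5.
So F validates K; T would additionally require R to be reflexive. The strongest is K.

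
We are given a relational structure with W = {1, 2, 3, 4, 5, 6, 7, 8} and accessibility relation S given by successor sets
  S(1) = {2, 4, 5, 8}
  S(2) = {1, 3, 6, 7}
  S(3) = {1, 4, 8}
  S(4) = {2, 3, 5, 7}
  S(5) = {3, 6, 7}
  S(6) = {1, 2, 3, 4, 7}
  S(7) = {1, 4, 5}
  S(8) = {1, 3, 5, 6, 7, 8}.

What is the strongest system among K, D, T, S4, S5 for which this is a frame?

Serial (axiom D): yes — every world has a successor (e.g. 1 S 2).
Reflexive (axiom T): no — 1 is not related to itself.
Transitive (axiom 4): no — 1 S 2 and 2 S 3, but not 1 S 3.
Euclidean (axiom 5): no — 1 S 2 and 1 S 4, but not 2 S 4.
So F validates K, D; T would additionally require S to be reflexive. The strongest is D.

D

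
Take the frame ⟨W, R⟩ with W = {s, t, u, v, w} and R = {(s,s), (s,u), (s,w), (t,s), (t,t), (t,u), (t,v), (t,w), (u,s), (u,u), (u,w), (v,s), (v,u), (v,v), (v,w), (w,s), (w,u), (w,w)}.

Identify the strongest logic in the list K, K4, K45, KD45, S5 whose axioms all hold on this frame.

Transitive (axiom 4): yes — every two-step R-path is closed by a direct edge.
Euclidean (axiom 5): no — t R s and t R v, but not s R v.
Serial (axiom D): yes — every world has a successor (e.g. s R s).
Reflexive (axiom T): yes — every world is R-related to itself.
So F validates K, K4; K45 would additionally require R to be Euclidean. The strongest is K4.

K4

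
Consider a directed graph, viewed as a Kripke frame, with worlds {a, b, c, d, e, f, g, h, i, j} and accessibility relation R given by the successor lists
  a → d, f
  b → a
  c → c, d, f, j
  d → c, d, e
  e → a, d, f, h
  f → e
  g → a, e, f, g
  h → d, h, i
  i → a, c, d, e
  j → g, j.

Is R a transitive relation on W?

No

Transitive: no — a R d and d R c, but not a R c.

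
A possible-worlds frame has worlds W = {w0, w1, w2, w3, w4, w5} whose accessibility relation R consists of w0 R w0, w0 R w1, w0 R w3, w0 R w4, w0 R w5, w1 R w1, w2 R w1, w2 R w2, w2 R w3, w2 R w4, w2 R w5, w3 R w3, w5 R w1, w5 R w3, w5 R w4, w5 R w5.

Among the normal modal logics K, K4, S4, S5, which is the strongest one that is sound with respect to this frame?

Transitive (axiom 4): yes — every two-step R-path is closed by a direct edge.
Reflexive (axiom T): no — w4 is not related to itself.
Euclidean (axiom 5): no — w0 R w1 and w0 R w3, but not w1 R w3.
So F validates K, K4; S4 would additionally require R to be reflexive. The strongest is K4.

K4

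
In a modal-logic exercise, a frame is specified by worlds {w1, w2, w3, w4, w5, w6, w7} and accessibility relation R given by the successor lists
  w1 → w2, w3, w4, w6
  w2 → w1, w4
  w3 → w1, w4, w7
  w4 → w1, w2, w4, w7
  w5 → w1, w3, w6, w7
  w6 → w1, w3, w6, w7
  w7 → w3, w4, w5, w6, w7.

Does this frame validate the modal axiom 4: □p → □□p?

Axiom 4 corresponds to the accessibility relation being transitive.
Transitive: no — w1 R w3 and w3 R w7, but not w1 R w7.

No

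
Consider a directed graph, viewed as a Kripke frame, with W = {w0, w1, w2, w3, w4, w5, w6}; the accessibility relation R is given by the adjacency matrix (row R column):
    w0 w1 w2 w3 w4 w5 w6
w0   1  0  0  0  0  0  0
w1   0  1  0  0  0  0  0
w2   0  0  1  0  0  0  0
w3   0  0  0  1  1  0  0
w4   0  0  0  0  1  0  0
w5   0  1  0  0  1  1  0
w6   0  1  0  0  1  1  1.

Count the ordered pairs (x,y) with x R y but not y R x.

6

Enumerating: (w3,w4), (w5,w1), (w5,w4), (w6,w1), (w6,w4), (w6,w5).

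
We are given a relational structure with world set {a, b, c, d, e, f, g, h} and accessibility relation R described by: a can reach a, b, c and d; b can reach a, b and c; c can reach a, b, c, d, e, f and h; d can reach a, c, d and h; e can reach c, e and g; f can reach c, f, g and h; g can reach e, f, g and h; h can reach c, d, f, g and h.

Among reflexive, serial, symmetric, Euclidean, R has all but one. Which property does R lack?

Reflexive: yes — every world is R-related to itself.
Serial: yes — every world has a successor (e.g. a R a).
Symmetric: yes — every pair in R has its reverse in R.
Euclidean: no — a R b and a R d, but not b R d.
Only Euclidean fails.

Euclidean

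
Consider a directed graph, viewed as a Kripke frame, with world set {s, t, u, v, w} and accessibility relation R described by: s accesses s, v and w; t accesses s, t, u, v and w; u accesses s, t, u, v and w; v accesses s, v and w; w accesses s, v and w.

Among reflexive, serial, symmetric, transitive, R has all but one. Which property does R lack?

symmetric

Reflexive: yes — every world is R-related to itself.
Serial: yes — every world has a successor (e.g. s R s).
Symmetric: no — t R s but not s R t.
Transitive: yes — every two-step R-path is closed by a direct edge.
Only symmetric fails.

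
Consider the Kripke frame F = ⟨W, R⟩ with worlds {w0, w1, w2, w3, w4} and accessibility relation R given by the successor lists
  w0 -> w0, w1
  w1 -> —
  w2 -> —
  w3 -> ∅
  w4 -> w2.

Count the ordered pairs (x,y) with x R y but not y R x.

Enumerating: (w0,w1), (w4,w2).

2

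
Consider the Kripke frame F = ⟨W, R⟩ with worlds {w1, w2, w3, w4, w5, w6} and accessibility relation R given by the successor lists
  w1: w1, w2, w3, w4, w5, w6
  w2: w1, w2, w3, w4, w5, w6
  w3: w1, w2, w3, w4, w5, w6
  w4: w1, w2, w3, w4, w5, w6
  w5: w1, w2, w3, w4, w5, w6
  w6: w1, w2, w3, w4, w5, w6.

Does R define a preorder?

Reflexive: yes — every world is R-related to itself.
Transitive: yes — every two-step R-path is closed by a direct edge.
So R is a preorder.

Yes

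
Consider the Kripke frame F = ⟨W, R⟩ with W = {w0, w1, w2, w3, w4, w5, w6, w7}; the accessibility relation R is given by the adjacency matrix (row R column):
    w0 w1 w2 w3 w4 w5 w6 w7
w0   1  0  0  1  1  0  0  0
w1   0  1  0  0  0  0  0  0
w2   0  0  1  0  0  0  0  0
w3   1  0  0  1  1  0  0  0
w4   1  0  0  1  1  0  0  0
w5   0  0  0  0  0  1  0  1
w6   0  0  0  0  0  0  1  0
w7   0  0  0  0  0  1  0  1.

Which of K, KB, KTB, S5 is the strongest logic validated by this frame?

Symmetric (axiom B): yes — every pair in R has its reverse in R.
Reflexive (axiom T): yes — every world is R-related to itself.
Euclidean (axiom 5): yes — any two successors of a common world are R-related.
So F validates K, KB, KTB, S5. The strongest is S5.

S5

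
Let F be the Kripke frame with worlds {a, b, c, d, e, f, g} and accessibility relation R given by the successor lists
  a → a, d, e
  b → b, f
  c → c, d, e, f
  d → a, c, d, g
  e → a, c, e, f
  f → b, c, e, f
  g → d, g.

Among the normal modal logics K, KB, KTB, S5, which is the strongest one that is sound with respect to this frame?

KTB

Symmetric (axiom B): yes — every pair in R has its reverse in R.
Reflexive (axiom T): yes — every world is R-related to itself.
Euclidean (axiom 5): no — a R d and a R e, but not d R e.
So F validates K, KB, KTB; S5 would additionally require R to be Euclidean. The strongest is KTB.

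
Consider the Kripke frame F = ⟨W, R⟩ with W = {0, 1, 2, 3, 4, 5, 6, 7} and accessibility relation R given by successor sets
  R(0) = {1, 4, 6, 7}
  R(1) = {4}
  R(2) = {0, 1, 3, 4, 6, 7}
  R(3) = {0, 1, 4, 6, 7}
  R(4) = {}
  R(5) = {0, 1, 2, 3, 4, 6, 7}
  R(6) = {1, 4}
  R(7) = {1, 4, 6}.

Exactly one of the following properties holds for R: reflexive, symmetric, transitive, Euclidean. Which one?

Reflexive: no — 0 is not related to itself.
Symmetric: no — 0 R 1 but not 1 R 0.
Transitive: yes — every two-step R-path is closed by a direct edge.
Euclidean: no — 0 R 1 and 0 R 6, but not 1 R 6.
Only transitive holds.

transitive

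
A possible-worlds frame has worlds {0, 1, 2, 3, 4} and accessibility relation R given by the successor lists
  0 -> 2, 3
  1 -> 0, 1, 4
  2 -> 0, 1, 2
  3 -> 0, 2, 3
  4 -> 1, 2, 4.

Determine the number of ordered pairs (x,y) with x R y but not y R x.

Enumerating: (1,0), (2,1), (3,2), (4,2).

4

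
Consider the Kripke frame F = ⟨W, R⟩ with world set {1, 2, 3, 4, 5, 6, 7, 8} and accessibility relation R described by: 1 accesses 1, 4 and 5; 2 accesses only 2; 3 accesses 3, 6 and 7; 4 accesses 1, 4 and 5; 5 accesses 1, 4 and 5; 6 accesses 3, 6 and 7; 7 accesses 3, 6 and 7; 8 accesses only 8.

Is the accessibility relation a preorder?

Yes

Reflexive: yes — every world is R-related to itself.
Transitive: yes — every two-step R-path is closed by a direct edge.
So R is a preorder.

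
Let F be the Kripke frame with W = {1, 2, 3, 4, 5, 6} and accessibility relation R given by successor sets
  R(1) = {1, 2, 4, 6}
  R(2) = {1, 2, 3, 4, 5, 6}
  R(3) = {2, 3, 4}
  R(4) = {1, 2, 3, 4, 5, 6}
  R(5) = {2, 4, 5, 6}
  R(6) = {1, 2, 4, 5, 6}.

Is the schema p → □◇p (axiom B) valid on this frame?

Axiom B corresponds to the accessibility relation being symmetric.
Symmetric: yes — every pair in R has its reverse in R.

Yes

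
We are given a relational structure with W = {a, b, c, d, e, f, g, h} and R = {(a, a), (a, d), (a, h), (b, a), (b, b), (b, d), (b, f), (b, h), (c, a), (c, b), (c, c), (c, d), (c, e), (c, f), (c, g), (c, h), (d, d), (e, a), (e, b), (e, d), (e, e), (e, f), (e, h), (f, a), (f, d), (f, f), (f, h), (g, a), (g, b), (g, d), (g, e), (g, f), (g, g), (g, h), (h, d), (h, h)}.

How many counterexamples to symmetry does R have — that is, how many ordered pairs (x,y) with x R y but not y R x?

28

Enumerating: (a,d), (a,h), (b,a), (b,d), (b,f), (b,h), (c,a), (c,b), (c,d), (c,e), (c,f), (c,g), … and 16 more.
Total: 28.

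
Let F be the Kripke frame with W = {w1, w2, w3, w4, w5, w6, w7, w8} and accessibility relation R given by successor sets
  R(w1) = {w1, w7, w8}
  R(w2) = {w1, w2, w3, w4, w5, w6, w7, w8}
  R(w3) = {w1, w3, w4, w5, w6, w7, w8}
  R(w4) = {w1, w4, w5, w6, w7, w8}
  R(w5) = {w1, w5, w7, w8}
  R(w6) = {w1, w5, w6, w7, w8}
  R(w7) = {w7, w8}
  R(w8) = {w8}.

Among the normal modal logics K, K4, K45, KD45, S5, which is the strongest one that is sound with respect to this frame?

K4

Transitive (axiom 4): yes — every two-step R-path is closed by a direct edge.
Euclidean (axiom 5): no — w1 R w8 and w1 R w7, but not w8 R w7.
Serial (axiom D): yes — every world has a successor (e.g. w1 R w1).
Reflexive (axiom T): yes — every world is R-related to itself.
So F validates K, K4; K45 would additionally require R to be Euclidean. The strongest is K4.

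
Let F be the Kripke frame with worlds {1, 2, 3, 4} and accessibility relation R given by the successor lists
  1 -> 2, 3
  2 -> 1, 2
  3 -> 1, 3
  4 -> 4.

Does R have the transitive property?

Transitive: no — 2 R 1 and 1 R 3, but not 2 R 3.

No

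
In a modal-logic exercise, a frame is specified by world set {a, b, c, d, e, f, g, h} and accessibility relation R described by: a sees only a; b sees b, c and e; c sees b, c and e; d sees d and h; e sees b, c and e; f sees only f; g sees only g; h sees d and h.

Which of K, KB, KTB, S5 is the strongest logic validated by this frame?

Symmetric (axiom B): yes — every pair in R has its reverse in R.
Reflexive (axiom T): yes — every world is R-related to itself.
Euclidean (axiom 5): yes — any two successors of a common world are R-related.
So F validates K, KB, KTB, S5. The strongest is S5.

S5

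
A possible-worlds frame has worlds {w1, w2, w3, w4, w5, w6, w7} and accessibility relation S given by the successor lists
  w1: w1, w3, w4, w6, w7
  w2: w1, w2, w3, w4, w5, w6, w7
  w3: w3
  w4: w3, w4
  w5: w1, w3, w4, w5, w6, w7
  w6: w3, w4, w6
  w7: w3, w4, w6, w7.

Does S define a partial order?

Yes

Reflexive: yes — every world is S-related to itself.
Transitive: yes — every two-step S-path is closed by a direct edge.
Antisymmetric: yes — no distinct pair is related both ways.
So S is a partial order.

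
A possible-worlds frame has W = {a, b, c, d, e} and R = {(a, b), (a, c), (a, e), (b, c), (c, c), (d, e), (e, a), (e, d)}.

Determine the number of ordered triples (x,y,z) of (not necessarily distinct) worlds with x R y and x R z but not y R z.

12

Enumerating: (a,b,b), (a,b,e), (a,c,b), (a,c,e), (a,e,b), (a,e,c), (a,e,e), (d,e,e), (e,a,a), (e,a,d), (e,d,a), (e,d,d).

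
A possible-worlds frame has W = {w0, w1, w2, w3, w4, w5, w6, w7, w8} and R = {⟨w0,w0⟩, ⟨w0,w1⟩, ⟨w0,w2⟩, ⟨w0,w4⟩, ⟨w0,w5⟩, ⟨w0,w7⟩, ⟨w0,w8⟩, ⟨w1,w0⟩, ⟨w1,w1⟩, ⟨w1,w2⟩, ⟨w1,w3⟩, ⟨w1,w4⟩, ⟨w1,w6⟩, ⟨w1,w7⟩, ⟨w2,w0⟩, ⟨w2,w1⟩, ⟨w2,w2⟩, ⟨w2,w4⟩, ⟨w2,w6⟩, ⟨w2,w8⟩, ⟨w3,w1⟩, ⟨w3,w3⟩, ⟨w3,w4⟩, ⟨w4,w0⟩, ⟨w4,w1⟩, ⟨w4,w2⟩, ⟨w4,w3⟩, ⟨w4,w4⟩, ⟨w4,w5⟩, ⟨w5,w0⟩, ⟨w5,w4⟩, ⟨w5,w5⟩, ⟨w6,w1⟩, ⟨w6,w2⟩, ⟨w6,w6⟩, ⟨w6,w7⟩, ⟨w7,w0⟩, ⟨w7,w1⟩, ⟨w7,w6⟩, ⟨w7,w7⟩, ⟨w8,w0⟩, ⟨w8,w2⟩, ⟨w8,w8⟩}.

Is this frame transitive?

No

Transitive: no — w0 R w1 and w1 R w3, but not w0 R w3.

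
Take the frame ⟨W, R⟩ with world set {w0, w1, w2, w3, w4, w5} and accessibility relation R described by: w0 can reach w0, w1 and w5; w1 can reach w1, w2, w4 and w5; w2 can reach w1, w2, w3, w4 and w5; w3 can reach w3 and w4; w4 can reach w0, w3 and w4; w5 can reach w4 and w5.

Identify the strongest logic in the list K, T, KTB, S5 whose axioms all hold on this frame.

Reflexive (axiom T): yes — every world is R-related to itself.
Symmetric (axiom B): no — w0 R w1 but not w1 R w0.
Euclidean (axiom 5): no — w0 R w5 and w0 R w1, but not w5 R w1.
So F validates K, T; KTB would additionally require R to be symmetric. The strongest is T.

T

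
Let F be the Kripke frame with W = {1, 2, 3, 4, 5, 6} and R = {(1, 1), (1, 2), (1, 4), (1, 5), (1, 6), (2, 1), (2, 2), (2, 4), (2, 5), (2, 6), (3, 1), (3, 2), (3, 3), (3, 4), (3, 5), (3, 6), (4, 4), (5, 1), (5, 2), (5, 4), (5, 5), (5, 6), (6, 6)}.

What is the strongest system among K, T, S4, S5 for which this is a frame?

S4

Reflexive (axiom T): yes — every world is R-related to itself.
Transitive (axiom 4): yes — every two-step R-path is closed by a direct edge.
Euclidean (axiom 5): no — 1 R 4 and 1 R 2, but not 4 R 2.
So F validates K, T, S4; S5 would additionally require R to be Euclidean. The strongest is S4.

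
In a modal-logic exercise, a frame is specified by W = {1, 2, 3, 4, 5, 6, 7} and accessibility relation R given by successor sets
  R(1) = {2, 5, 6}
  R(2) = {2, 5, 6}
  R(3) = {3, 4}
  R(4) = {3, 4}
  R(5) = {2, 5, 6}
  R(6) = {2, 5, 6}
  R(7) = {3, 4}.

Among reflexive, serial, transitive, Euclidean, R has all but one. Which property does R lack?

reflexive

Reflexive: no — 1 is not related to itself.
Serial: yes — every world has a successor (e.g. 1 R 2).
Transitive: yes — every two-step R-path is closed by a direct edge.
Euclidean: yes — any two successors of a common world are R-related.
Only reflexive fails.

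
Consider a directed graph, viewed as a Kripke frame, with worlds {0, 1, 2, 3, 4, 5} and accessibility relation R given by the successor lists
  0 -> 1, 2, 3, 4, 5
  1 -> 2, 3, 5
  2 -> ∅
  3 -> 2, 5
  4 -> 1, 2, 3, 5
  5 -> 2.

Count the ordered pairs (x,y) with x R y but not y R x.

15

Enumerating: (0,1), (0,2), (0,3), (0,4), (0,5), (1,2), (1,3), (1,5), (3,2), (3,5), (4,1), (4,2), (4,3), (4,5), (5,2).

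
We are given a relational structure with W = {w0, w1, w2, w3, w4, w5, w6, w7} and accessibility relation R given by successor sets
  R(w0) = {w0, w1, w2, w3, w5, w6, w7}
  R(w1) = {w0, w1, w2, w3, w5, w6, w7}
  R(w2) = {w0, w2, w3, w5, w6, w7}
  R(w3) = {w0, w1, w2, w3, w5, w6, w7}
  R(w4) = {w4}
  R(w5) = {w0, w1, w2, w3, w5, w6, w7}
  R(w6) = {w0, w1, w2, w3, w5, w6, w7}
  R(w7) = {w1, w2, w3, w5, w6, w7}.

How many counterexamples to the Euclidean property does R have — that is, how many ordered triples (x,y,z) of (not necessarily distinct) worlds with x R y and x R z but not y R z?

12

Enumerating: (w0,w2,w1), (w0,w7,w0), (w1,w2,w1), (w1,w7,w0), (w2,w7,w0), (w3,w2,w1), (w3,w7,w0), (w5,w2,w1), (w5,w7,w0), (w6,w2,w1), (w6,w7,w0), (w7,w2,w1).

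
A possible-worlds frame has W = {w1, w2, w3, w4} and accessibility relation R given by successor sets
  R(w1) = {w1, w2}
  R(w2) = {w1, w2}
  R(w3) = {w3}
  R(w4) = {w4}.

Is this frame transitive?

Yes

Transitive: yes — every two-step R-path is closed by a direct edge.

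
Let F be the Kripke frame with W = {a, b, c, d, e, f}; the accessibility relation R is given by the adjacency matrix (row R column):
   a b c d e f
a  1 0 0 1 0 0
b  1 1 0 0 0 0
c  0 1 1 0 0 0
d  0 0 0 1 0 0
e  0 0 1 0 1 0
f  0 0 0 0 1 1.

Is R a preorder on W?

No

Reflexive: yes — every world is R-related to itself.
Transitive: no — b R a and a R d, but not b R d.
So R is not a preorder.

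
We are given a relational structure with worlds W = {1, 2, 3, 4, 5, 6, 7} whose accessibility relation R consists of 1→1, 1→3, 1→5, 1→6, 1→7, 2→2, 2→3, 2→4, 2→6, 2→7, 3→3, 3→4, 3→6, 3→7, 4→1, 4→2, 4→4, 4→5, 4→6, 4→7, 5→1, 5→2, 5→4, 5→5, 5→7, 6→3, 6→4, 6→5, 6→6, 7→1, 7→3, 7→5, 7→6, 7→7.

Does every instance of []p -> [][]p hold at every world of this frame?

By correspondence theory, 4 is valid on a frame iff R is transitive.
Transitive: no — 1 R 3 and 3 R 4, but not 1 R 4.

No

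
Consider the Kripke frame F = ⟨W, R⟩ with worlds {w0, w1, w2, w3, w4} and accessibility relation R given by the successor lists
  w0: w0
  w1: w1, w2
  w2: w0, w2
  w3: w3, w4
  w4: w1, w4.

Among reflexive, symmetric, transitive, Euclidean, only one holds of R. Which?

reflexive

Reflexive: yes — every world is R-related to itself.
Symmetric: no — w1 R w2 but not w2 R w1.
Transitive: no — w1 R w2 and w2 R w0, but not w1 R w0.
Euclidean: no — w1 R w2 and w1 R w1, but not w2 R w1.
Only reflexive holds.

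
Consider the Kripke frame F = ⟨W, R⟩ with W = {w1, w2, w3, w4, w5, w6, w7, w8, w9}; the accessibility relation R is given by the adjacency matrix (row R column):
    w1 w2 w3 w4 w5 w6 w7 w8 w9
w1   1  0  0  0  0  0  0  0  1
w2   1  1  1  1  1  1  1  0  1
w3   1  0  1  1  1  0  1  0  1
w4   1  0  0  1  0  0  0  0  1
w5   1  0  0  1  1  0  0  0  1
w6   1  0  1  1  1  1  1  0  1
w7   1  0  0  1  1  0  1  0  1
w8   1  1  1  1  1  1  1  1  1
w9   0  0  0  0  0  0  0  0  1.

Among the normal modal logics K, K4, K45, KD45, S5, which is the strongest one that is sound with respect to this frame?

Transitive (axiom 4): yes — every two-step R-path is closed by a direct edge.
Euclidean (axiom 5): no — w2 R w1 and w2 R w3, but not w1 R w3.
Serial (axiom D): yes — every world has a successor (e.g. w1 R w1).
Reflexive (axiom T): yes — every world is R-related to itself.
So F validates K, K4; K45 would additionally require R to be Euclidean. The strongest is K4.

K4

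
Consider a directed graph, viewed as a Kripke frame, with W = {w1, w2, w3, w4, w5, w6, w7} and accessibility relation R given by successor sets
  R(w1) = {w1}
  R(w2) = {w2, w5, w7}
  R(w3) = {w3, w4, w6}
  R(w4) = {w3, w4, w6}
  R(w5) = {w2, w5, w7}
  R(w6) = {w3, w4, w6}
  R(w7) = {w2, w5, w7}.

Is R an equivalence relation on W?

Reflexive: yes — every world is R-related to itself.
Symmetric: yes — every pair in R has its reverse in R.
Transitive: yes — every two-step R-path is closed by a direct edge.
So R is an equivalence relation.

Yes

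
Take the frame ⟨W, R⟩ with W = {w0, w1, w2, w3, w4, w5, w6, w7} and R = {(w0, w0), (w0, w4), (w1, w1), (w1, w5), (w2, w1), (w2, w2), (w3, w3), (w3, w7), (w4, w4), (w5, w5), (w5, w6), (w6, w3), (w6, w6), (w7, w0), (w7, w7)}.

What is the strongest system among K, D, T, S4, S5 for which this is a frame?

Serial (axiom D): yes — every world has a successor (e.g. w0 R w0).
Reflexive (axiom T): yes — every world is R-related to itself.
Transitive (axiom 4): no — w1 R w5 and w5 R w6, but not w1 R w6.
Euclidean (axiom 5): no — w0 R w4 and w0 R w0, but not w4 R w0.
So F validates K, D, T; S4 would additionally require R to be transitive. The strongest is T.

T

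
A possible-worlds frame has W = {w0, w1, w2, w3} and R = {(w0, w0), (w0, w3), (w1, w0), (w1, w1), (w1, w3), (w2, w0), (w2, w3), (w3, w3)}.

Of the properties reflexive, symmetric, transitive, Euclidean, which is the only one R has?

Reflexive: no — w2 is not related to itself.
Symmetric: no — w0 R w3 but not w3 R w0.
Transitive: yes — every two-step R-path is closed by a direct edge.
Euclidean: no — w1 R w3 and w1 R w0, but not w3 R w0.
Only transitive holds.

transitive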